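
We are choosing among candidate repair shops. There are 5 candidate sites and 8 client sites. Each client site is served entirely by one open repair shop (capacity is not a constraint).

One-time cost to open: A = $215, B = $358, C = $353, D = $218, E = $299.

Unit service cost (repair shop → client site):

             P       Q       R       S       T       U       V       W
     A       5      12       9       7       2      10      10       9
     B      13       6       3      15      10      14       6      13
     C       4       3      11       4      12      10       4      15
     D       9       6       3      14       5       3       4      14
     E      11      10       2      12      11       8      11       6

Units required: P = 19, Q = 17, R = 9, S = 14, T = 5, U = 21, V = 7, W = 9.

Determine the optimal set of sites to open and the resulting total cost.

For any fixed open set, each client site goes to its cheapest open site; total = fixed + service.
{A, D}: P→A 5·19=95, Q→D 6·17=102, R→D 3·9=27, S→A 7·14=98, T→A 2·5=10, U→D 3·21=63, V→D 4·7=28, W→A 9·9=81. Service 504; fixed 433; total 937.
{D}: P→D 9·19=171, Q→D 6·17=102, R→D 3·9=27, S→D 14·14=196, T→D 5·5=25, U→D 3·21=63, V→D 4·7=28, W→D 14·9=126. Service 738; fixed 218; total 956.
{C, D}: P→C 4·19=76, Q→C 3·17=51, R→D 3·9=27, S→C 4·14=56, T→D 5·5=25, U→D 3·21=63, V→C 4·7=28, W→D 14·9=126. Service 452; fixed 571; total 1023.
{A, B, C, D, E}: P→C 4·19=76, Q→C 3·17=51, R→E 2·9=18, S→C 4·14=56, T→A 2·5=10, U→D 3·21=63, V→C 4·7=28, W→E 6·9=54. Service 356; fixed 1443; total 1799.
No other subset beats 937.

Open A and D; minimum total cost 937.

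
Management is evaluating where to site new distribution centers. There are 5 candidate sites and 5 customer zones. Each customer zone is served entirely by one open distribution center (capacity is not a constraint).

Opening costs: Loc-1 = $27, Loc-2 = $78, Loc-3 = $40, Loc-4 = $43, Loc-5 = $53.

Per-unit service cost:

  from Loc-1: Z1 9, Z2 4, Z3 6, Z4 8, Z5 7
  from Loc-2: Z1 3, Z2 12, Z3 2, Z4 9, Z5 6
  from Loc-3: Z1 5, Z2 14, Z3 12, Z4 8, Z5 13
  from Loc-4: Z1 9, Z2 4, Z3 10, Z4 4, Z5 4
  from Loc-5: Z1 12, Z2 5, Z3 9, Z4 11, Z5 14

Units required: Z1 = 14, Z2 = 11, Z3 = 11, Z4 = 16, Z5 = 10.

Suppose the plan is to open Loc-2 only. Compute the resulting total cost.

Total cost: 478

Each customer zone is assigned to its cheapest site among the open ones.
{Loc-2}: Z1→Loc-2 3·14=42, Z2→Loc-2 12·11=132, Z3→Loc-2 2·11=22, Z4→Loc-2 9·16=144, Z5→Loc-2 6·10=60. Service 400; fixed 78; total 478.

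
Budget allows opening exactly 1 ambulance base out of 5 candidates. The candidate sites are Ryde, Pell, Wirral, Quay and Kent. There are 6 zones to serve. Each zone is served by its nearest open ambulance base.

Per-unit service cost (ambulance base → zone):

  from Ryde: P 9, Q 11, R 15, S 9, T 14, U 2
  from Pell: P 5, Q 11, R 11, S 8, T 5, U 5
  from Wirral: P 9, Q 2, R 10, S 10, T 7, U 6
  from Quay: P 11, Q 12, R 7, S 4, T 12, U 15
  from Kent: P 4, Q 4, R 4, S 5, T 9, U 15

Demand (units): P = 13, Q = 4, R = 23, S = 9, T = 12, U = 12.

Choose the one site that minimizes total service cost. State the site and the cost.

With exactly 1 open, each zone uses its cheapest among the chosen.
{Kent}: P→Kent 4·13=52, Q→Kent 4·4=16, R→Kent 4·23=92, S→Kent 5·9=45, T→Kent 9·12=108, U→Kent 15·12=180. Service cost 493.
{Pell}: service cost 554
{Wirral}: service cost 601
Among all 5 size-1 choices, {Kent} is lowest.

Choose Kent only; total service cost 493.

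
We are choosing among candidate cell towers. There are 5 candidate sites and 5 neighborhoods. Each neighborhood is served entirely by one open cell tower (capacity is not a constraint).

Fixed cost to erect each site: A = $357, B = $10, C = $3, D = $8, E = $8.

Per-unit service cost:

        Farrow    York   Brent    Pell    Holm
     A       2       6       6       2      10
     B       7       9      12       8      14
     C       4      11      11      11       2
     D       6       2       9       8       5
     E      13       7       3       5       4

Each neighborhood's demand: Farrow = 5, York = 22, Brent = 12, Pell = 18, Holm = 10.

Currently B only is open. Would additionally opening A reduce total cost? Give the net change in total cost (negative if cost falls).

No — net change +46 (cost rises by 46).

Current service cost with {B}: 661.
Adding A: each neighborhood re-picks its cheapest; new service cost 350, saving 311.
Extra fixed cost: 357. Net change = 357 − 311 = 46.
(Totals: 671 → 717.)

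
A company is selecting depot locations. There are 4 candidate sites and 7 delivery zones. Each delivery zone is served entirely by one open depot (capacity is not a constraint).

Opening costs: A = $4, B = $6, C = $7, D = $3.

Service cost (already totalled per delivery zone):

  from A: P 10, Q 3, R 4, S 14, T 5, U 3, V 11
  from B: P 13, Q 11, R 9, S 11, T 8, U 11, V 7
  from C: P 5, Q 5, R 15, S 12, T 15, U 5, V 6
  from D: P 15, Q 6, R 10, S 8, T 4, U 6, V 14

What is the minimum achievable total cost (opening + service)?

Minimum total cost: 47

For any fixed open set, each delivery zone goes to its cheapest open site; total = fixed + service.
{A, C, D}: P→C 5, Q→A 3, R→A 4, S→D 8, T→D 4, U→A 3, V→C 6. Service 33; fixed 14; total 47.
{A, C}: service 38 + fixed 11 = 49
{A, D}: service 43 + fixed 7 = 50
{A, B, C, D}: service 33 + fixed 20 = 53
No other subset beats 47.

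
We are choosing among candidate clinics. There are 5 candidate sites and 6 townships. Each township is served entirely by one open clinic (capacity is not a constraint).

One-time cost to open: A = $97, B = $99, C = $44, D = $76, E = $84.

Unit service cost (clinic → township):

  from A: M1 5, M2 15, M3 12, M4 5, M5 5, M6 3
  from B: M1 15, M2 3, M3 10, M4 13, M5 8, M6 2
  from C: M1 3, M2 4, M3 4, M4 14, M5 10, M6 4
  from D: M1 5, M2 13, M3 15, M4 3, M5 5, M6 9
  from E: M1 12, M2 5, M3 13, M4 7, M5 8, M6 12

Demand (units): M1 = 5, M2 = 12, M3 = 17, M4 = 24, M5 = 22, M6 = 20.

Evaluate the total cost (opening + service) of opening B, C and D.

Total cost: 560

Each township is assigned to its cheapest site among the open ones.
{B, C, D}: M1→C 3·5=15, M2→B 3·12=36, M3→C 4·17=68, M4→D 3·24=72, M5→D 5·22=110, M6→B 2·20=40. Service 341; fixed 219; total 560.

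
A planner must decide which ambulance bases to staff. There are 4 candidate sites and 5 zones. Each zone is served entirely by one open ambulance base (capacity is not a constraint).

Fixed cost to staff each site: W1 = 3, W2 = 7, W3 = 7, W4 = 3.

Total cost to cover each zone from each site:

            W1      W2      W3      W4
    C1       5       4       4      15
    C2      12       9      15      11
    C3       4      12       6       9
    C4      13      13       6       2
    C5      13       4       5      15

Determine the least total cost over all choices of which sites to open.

For any fixed open set, each zone goes to its cheapest open site; total = fixed + service.
{W1, W2, W4}: C1→W2 4, C2→W2 9, C3→W1 4, C4→W4 2, C5→W2 4. Service 23; fixed 13; total 36.
{W2, W4}: service 28 + fixed 10 = 38
{W3, W4}: C1→W3 4, C2→W4 11, C3→W3 6, C4→W4 2, C5→W3 5. Service 28; fixed 10; total 38.
{W1, W2, W3, W4}: service 23 + fixed 20 = 43
No other subset beats 36.

Minimum total cost: 36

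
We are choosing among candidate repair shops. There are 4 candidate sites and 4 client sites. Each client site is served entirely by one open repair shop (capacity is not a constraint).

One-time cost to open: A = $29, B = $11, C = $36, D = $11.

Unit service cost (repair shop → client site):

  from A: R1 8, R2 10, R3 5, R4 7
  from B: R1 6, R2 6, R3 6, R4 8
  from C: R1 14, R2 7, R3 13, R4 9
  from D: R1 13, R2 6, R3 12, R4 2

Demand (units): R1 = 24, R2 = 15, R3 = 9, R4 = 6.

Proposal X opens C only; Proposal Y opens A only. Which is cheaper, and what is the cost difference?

Proposal X: {C}: R1→C 14·24=336, R2→C 7·15=105, R3→C 13·9=117, R4→C 9·6=54. Service 612; fixed 36; total 648.
Proposal Y: {A}: R1→A 8·24=192, R2→A 10·15=150, R3→A 5·9=45, R4→A 7·6=42. Service 429; fixed 29; total 458.
Difference: |648 − 458| = 190.

Proposal Y is cheaper by 190.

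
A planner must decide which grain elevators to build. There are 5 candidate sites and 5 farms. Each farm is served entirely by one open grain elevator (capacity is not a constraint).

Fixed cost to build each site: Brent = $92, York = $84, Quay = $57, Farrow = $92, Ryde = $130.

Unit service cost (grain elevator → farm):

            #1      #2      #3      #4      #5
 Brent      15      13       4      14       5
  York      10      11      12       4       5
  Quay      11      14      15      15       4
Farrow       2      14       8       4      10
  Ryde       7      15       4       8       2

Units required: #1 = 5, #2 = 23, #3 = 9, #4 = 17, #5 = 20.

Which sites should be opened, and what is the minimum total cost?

For any fixed open set, each farm goes to its cheapest open site; total = fixed + service.
{York, Ryde}: #1→Ryde 7·5=35, #2→York 11·23=253, #3→Ryde 4·9=36, #4→York 4·17=68, #5→Ryde 2·20=40. Service 432; fixed 214; total 646.
{York}: service 579 + fixed 84 = 663
{York, Farrow}: service 503 + fixed 176 = 679
{Brent, York, Quay, Farrow, Ryde}: service 407 + fixed 455 = 862
No other subset beats 646.

Open York and Ryde; minimum total cost 646.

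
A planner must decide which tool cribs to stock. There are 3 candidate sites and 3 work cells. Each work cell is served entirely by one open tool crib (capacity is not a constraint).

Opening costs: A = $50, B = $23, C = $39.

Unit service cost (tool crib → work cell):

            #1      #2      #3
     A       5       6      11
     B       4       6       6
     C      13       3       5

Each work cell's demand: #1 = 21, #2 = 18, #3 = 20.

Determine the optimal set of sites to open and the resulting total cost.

For any fixed open set, each work cell goes to its cheapest open site; total = fixed + service.
{B, C}: #1→B 4·21=84, #2→C 3·18=54, #3→C 5·20=100. Service 238; fixed 62; total 300.
{B}: service 312 + fixed 23 = 335
{A, C}: service 259 + fixed 89 = 348
{A, B, C}: service 238 + fixed 112 = 350
(All 7 nonempty subsets were checked; B and C is lowest.)

Open B and C; minimum total cost 300.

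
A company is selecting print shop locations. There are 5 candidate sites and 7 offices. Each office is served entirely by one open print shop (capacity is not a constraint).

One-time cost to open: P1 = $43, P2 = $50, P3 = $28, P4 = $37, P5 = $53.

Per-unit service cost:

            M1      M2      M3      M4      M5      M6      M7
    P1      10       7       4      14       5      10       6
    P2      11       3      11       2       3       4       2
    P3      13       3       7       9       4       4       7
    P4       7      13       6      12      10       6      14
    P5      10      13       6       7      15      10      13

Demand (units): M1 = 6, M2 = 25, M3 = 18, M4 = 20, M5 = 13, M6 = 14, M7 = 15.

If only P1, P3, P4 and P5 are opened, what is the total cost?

Each office is assigned to its cheapest site among the open ones.
{P1, P3, P4, P5}: M1→P4 7·6=42, M2→P3 3·25=75, M3→P1 4·18=72, M4→P5 7·20=140, M5→P3 4·13=52, M6→P3 4·14=56, M7→P1 6·15=90. Service 527; fixed 161; total 688.

Total cost: 688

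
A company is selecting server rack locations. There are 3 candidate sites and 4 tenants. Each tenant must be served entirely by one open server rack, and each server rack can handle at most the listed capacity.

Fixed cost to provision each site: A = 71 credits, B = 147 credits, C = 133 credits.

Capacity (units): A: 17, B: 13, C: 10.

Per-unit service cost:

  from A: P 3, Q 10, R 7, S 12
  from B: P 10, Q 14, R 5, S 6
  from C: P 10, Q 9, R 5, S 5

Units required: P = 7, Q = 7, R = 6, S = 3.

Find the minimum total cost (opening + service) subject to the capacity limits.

Open {A, C}: P→A 3·7=21, Q→A 10·7=70, R→C 5·6=30, S→C 5·3=15.
Loads: A carries 14/17, C carries 9/10. Service 136; fixed 204; total 340.
Next best feasible plan costs 345.

Minimum total cost: 340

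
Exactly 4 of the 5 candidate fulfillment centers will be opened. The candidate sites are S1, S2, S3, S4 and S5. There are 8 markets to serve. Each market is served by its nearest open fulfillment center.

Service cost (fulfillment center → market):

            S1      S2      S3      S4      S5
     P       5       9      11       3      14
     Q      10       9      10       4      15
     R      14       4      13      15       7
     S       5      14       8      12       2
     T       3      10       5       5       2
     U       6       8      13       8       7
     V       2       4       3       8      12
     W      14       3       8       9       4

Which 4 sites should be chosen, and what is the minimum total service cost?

With exactly 4 open, each market uses its cheapest among the chosen.
{S1, S2, S4, S5}: P→S4 3, Q→S4 4, R→S2 4, S→S5 2, T→S5 2, U→S1 6, V→S1 2, W→S2 3. Service cost 26.
{S2, S3, S4, S5}: service cost 28
{S1, S2, S3, S4}: service cost 30
Among all 5 size-4 choices, {S1, S2, S4, S5} is lowest.

Choose S1, S2, S4 and S5; total service cost 26.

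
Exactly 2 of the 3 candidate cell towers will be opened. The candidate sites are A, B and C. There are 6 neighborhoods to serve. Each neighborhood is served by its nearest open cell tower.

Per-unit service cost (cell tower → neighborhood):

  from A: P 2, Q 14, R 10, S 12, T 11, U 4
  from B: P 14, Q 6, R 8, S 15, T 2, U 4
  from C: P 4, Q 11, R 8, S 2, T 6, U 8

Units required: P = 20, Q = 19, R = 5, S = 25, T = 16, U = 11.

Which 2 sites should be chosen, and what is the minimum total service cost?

With exactly 2 open, each neighborhood uses its cheapest among the chosen.
{B, C}: P→C 4·20=80, Q→B 6·19=114, R→B 8·5=40, S→C 2·25=50, T→B 2·16=32, U→B 4·11=44. Service cost 360.
{A, C}: service cost 479
{A, B}: service cost 570
Among all 3 size-2 choices, {B, C} is lowest.

Choose B and C; total service cost 360.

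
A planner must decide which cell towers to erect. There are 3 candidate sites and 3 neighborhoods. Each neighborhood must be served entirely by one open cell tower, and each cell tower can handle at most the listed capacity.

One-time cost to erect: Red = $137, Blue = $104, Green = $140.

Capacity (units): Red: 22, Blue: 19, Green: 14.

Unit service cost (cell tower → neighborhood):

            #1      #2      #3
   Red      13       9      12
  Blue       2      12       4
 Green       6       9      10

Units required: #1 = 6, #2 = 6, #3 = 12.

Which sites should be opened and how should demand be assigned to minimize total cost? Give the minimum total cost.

Minimum total cost: 355

Open {Red, Blue}: #1→Blue 2·6=12, #2→Red 9·6=54, #3→Blue 4·12=48.
Loads: Red carries 6/22, Blue carries 18/19. Service 114; fixed 241; total 355.
Next best feasible plan costs 358.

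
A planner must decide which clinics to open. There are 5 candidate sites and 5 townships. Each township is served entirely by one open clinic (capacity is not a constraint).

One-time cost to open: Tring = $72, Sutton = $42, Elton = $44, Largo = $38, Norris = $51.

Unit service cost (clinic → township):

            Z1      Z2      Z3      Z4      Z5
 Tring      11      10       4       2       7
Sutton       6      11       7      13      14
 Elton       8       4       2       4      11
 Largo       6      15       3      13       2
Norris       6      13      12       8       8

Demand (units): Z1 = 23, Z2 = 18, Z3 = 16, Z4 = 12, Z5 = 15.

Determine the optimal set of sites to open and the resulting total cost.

Open Elton and Largo; minimum total cost 402.

For any fixed open set, each township goes to its cheapest open site; total = fixed + service.
{Elton, Largo}: Z1→Largo 6·23=138, Z2→Elton 4·18=72, Z3→Elton 2·16=32, Z4→Elton 4·12=48, Z5→Largo 2·15=30. Service 320; fixed 82; total 402.
{Sutton, Elton, Largo}: service 320 + fixed 124 = 444
{Tring, Elton, Largo}: service 296 + fixed 154 = 450
{Tring, Sutton, Elton, Largo, Norris}: Z1→Sutton 6·23=138, Z2→Elton 4·18=72, Z3→Elton 2·16=32, Z4→Tring 2·12=24, Z5→Largo 2·15=30. Service 296; fixed 247; total 543.
No other subset beats 402.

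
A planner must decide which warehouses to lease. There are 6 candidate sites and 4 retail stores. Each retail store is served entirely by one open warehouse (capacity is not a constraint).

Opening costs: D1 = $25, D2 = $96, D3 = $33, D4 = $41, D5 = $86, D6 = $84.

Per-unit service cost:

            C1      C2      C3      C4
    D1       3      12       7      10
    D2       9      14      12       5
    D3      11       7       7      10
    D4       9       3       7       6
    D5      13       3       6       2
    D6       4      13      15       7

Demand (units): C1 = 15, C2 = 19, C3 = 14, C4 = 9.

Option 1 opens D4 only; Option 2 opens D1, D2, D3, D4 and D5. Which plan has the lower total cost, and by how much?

Option 1: {D4}: C1→D4 9·15=135, C2→D4 3·19=57, C3→D4 7·14=98, C4→D4 6·9=54. Service 344; fixed 41; total 385.
Option 2: {D1, D2, D3, D4, D5}: C1→D1 3·15=45, C2→D4 3·19=57, C3→D5 6·14=84, C4→D5 2·9=18. Service 204; fixed 281; total 485.
Difference: |385 − 485| = 100.

Option 1 is cheaper by 100.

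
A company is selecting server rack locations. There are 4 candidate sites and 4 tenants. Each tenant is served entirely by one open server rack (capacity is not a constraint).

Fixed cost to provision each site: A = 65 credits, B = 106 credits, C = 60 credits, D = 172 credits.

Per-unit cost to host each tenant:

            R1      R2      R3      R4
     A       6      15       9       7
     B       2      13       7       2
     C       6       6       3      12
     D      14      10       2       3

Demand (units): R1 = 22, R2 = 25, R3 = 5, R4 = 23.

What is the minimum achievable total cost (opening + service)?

Minimum total cost: 421

For any fixed open set, each tenant goes to its cheapest open site; total = fixed + service.
{B, C}: R1→B 2·22=44, R2→C 6·25=150, R3→C 3·5=15, R4→B 2·23=46. Service 255; fixed 166; total 421.
{A, B, C}: R1→B 2·22=44, R2→C 6·25=150, R3→C 3·5=15, R4→B 2·23=46. Service 255; fixed 231; total 486.
{B}: service 450 + fixed 106 = 556
{A, B, C, D}: R1→B 2·22=44, R2→C 6·25=150, R3→D 2·5=10, R4→B 2·23=46. Service 250; fixed 403; total 653.
No other subset beats 421.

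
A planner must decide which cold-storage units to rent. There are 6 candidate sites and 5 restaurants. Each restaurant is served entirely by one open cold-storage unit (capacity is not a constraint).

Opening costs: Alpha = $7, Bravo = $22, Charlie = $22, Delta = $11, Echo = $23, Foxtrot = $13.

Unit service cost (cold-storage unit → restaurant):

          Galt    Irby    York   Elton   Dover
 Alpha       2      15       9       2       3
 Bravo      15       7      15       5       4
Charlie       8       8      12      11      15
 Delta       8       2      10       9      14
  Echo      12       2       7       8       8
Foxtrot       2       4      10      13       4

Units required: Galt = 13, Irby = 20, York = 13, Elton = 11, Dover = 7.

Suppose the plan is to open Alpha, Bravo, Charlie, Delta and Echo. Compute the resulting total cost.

Each restaurant is assigned to its cheapest site among the open ones.
{Alpha, Bravo, Charlie, Delta, Echo}: Galt→Alpha 2·13=26, Irby→Delta 2·20=40, York→Echo 7·13=91, Elton→Alpha 2·11=22, Dover→Alpha 3·7=21. Service 200; fixed 85; total 285.

Total cost: 285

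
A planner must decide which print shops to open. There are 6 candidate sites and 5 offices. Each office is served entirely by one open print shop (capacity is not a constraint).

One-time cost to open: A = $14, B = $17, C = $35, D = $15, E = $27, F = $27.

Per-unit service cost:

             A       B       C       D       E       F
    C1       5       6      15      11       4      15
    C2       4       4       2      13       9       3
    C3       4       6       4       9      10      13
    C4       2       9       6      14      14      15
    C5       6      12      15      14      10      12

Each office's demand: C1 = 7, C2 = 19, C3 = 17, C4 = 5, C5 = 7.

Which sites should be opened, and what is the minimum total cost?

Open A and C; minimum total cost 242.

For any fixed open set, each office goes to its cheapest open site; total = fixed + service.
{A, C}: C1→A 5·7=35, C2→C 2·19=38, C3→A 4·17=68, C4→A 2·5=10, C5→A 6·7=42. Service 193; fixed 49; total 242.
{A}: C1→A 5·7=35, C2→A 4·19=76, C3→A 4·17=68, C4→A 2·5=10, C5→A 6·7=42. Service 231; fixed 14; total 245.
{A, F}: service 212 + fixed 41 = 253
{A, B, C, D, E, F}: service 186 + fixed 135 = 321
No other subset beats 242.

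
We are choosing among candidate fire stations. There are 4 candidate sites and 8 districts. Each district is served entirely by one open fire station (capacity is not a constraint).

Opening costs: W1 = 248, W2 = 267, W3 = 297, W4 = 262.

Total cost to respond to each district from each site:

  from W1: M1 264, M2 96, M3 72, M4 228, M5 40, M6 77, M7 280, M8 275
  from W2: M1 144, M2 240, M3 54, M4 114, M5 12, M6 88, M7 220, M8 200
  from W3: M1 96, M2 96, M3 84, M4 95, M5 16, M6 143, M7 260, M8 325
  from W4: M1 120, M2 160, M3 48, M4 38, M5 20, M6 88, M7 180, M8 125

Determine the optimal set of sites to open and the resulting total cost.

For any fixed open set, each district goes to its cheapest open site; total = fixed + service.
{W4}: M1→W4 120, M2→W4 160, M3→W4 48, M4→W4 38, M5→W4 20, M6→W4 88, M7→W4 180, M8→W4 125. Service 779; fixed 262; total 1041.
{W1, W4}: service 704 + fixed 510 = 1214
{W3, W4}: service 687 + fixed 559 = 1246
{W1, W2, W3, W4}: service 672 + fixed 1074 = 1746
No other subset beats 1041.

Open W4 only; minimum total cost 1041.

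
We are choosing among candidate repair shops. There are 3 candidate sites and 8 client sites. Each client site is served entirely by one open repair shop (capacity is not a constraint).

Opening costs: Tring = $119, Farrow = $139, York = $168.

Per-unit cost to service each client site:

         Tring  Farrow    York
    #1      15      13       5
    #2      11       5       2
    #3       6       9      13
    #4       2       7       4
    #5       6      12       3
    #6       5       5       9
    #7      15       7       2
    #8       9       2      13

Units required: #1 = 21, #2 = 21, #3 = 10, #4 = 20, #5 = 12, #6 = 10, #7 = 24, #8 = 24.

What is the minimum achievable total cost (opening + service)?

For any fixed open set, each client site goes to its cheapest open site; total = fixed + service.
{Farrow, York}: #1→York 5·21=105, #2→York 2·21=42, #3→Farrow 9·10=90, #4→York 4·20=80, #5→York 3·12=36, #6→Farrow 5·10=50, #7→York 2·24=48, #8→Farrow 2·24=48. Service 499; fixed 307; total 806.
{Tring, Farrow, York}: service 429 + fixed 426 = 855
{Tring, York}: service 597 + fixed 287 = 884
{Tring}: service 1344 + fixed 119 = 1463
No other subset beats 806.

Minimum total cost: 806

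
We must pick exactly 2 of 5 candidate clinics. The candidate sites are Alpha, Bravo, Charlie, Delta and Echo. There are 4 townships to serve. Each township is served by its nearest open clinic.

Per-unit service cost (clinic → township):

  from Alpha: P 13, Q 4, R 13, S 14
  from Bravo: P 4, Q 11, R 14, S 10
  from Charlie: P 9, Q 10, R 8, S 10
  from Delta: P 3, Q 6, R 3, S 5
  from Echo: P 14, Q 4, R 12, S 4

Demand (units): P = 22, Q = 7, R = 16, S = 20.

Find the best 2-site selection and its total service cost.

Choose Delta and Echo; total service cost 222.

With exactly 2 open, each township uses its cheapest among the chosen.
{Delta, Echo}: P→Delta 3·22=66, Q→Echo 4·7=28, R→Delta 3·16=48, S→Echo 4·20=80. Service cost 222.
{Alpha, Delta}: service cost 242
{Bravo, Delta}: service cost 256
Among all 10 size-2 choices, {Delta, Echo} is lowest.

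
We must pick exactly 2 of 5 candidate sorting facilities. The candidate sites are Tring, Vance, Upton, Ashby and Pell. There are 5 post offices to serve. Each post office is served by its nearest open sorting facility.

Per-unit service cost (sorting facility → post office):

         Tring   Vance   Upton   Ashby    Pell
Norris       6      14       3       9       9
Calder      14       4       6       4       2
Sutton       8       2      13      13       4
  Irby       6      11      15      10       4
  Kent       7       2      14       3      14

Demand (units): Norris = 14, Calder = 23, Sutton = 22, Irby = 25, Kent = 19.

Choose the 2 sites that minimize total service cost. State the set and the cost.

Choose Vance and Pell; total service cost 354.

With exactly 2 open, each post office uses its cheapest among the chosen.
{Vance, Pell}: Norris→Pell 9·14=126, Calder→Pell 2·23=46, Sutton→Vance 2·22=44, Irby→Pell 4·25=100, Kent→Vance 2·19=38. Service cost 354.
{Tring, Vance}: service cost 408
{Ashby, Pell}: service cost 417
Among all 10 size-2 choices, {Vance, Pell} is lowest.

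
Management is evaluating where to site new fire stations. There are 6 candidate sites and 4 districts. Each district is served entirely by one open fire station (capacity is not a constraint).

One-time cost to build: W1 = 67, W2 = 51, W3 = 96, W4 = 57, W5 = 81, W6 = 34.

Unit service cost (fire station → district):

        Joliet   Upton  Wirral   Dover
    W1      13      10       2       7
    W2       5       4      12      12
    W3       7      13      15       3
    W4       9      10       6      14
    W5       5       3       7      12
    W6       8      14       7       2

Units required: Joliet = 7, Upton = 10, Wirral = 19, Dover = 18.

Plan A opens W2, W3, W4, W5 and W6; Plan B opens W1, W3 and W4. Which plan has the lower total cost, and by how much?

Plan A: {W2, W3, W4, W5, W6}: Joliet→W2 5·7=35, Upton→W5 3·10=30, Wirral→W4 6·19=114, Dover→W6 2·18=36. Service 215; fixed 319; total 534.
Plan B: {W1, W3, W4}: Joliet→W3 7·7=49, Upton→W1 10·10=100, Wirral→W1 2·19=38, Dover→W3 3·18=54. Service 241; fixed 220; total 461.
Difference: |534 − 461| = 73.

Plan B is cheaper by 73.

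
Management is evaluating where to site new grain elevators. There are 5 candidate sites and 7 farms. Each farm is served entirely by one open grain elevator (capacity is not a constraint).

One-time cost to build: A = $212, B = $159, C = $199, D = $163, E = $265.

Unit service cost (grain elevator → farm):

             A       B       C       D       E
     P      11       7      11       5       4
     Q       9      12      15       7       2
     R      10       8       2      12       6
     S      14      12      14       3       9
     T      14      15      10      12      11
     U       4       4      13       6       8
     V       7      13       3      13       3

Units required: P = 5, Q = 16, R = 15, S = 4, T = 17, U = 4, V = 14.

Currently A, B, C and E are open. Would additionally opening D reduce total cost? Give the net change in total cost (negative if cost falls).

No — net change +139 (cost rises by 139).

Current service cost with {A, B, C, E}: 346.
Adding D: each farm re-picks its cheapest; new service cost 322, saving 24.
Extra fixed cost: 163. Net change = 163 − 24 = 139.
(Totals: 1181 → 1320.)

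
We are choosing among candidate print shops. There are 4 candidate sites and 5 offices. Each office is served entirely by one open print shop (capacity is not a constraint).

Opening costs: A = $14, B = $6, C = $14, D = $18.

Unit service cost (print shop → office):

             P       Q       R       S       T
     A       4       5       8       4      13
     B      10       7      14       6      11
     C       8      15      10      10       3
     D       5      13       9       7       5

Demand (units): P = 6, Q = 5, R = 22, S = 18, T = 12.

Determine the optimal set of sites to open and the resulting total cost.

For any fixed open set, each office goes to its cheapest open site; total = fixed + service.
{A, C}: P→A 4·6=24, Q→A 5·5=25, R→A 8·22=176, S→A 4·18=72, T→C 3·12=36. Service 333; fixed 28; total 361.
{A, B, C}: service 333 + fixed 34 = 367
{A, C, D}: service 333 + fixed 46 = 379
{A, B, C, D}: P→A 4·6=24, Q→A 5·5=25, R→A 8·22=176, S→A 4·18=72, T→C 3·12=36. Service 333; fixed 52; total 385.
No other subset beats 361.

Open A and C; minimum total cost 361.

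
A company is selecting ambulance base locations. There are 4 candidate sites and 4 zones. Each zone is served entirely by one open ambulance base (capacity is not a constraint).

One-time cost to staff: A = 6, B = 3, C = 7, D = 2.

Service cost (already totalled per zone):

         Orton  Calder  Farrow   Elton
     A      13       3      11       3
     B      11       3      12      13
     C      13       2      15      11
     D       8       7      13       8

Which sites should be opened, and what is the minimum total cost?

Open A and D; minimum total cost 33.

For any fixed open set, each zone goes to its cheapest open site; total = fixed + service.
{A, D}: Orton→D 8, Calder→A 3, Farrow→A 11, Elton→A 3. Service 25; fixed 8; total 33.
{A}: service 30 + fixed 6 = 36
{A, B, D}: Orton→D 8, Calder→A 3, Farrow→A 11, Elton→A 3. Service 25; fixed 11; total 36.
{A, B, C, D}: service 24 + fixed 18 = 42
No other subset beats 33.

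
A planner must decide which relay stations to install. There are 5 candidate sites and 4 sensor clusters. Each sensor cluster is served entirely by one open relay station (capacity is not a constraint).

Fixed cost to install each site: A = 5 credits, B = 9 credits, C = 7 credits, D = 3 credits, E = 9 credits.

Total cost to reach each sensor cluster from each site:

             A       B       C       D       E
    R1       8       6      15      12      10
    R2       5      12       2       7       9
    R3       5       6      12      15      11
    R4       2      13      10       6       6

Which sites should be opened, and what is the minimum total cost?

Open A only; minimum total cost 25.

For any fixed open set, each sensor cluster goes to its cheapest open site; total = fixed + service.
{A}: R1→A 8, R2→A 5, R3→A 5, R4→A 2. Service 20; fixed 5; total 25.
{A, D}: service 20 + fixed 8 = 28
{A, C}: service 17 + fixed 12 = 29
{A, B, C, D, E}: service 15 + fixed 33 = 48
No other subset beats 25.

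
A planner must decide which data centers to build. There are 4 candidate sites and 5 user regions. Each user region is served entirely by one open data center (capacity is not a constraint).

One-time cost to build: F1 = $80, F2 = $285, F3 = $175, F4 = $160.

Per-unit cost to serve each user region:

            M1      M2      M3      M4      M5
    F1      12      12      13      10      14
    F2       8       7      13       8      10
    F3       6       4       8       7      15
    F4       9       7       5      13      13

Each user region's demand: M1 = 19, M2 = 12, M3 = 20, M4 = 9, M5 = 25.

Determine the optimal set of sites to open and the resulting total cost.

For any fixed open set, each user region goes to its cheapest open site; total = fixed + service.
{F3}: M1→F3 6·19=114, M2→F3 4·12=48, M3→F3 8·20=160, M4→F3 7·9=63, M5→F3 15·25=375. Service 760; fixed 175; total 935.
{F4}: service 797 + fixed 160 = 957
{F3, F4}: M1→F3 6·19=114, M2→F3 4·12=48, M3→F4 5·20=100, M4→F3 7·9=63, M5→F4 13·25=325. Service 650; fixed 335; total 985.
{F1, F2, F3, F4}: service 575 + fixed 700 = 1275
(All 15 nonempty subsets were checked; F3 only is lowest.)

Open F3 only; minimum total cost 935.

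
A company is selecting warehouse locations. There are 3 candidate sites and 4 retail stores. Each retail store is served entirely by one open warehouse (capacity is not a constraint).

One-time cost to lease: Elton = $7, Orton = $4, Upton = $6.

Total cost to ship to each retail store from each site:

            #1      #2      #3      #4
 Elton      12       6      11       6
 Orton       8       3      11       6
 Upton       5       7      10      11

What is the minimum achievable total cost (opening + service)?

Minimum total cost: 32

For any fixed open set, each retail store goes to its cheapest open site; total = fixed + service.
{Orton}: #1→Orton 8, #2→Orton 3, #3→Orton 11, #4→Orton 6. Service 28; fixed 4; total 32.
{Orton, Upton}: service 24 + fixed 10 = 34
{Elton, Orton}: service 28 + fixed 11 = 39
{Elton, Orton, Upton}: service 24 + fixed 17 = 41
No other subset beats 32.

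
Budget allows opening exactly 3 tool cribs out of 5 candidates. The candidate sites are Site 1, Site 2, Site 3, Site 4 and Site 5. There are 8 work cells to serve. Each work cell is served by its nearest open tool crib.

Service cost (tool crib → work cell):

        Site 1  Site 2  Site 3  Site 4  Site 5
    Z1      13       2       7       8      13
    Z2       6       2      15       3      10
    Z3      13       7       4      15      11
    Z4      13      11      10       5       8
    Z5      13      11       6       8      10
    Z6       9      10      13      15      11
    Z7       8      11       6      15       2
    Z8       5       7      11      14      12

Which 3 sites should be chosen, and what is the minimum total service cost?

With exactly 3 open, each work cell uses its cheapest among the chosen.
{Site 2, Site 3, Site 5}: Z1→Site 2 2, Z2→Site 2 2, Z3→Site 3 4, Z4→Site 5 8, Z5→Site 3 6, Z6→Site 2 10, Z7→Site 5 2, Z8→Site 2 7. Service cost 41.
{Site 2, Site 3, Site 4}: service cost 42
{Site 2, Site 4, Site 5}: service cost 43
Among all 10 size-3 choices, {Site 2, Site 3, Site 5} is lowest.

Choose Site 2, Site 3 and Site 5; total service cost 41.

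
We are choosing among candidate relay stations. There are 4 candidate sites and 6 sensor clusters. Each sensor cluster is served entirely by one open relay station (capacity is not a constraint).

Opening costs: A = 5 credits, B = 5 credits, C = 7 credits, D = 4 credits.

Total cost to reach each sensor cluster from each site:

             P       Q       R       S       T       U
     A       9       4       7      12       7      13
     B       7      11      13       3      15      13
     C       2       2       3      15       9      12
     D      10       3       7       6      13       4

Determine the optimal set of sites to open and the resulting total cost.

For any fixed open set, each sensor cluster goes to its cheapest open site; total = fixed + service.
{C, D}: P→C 2, Q→C 2, R→C 3, S→D 6, T→C 9, U→D 4. Service 26; fixed 11; total 37.
{B, C, D}: service 23 + fixed 16 = 39
{A, C, D}: P→C 2, Q→C 2, R→C 3, S→D 6, T→A 7, U→D 4. Service 24; fixed 16; total 40.
{A, B, C, D}: P→C 2, Q→C 2, R→C 3, S→B 3, T→A 7, U→D 4. Service 21; fixed 21; total 42.
(All 15 nonempty subsets were checked; C and D is lowest.)

Open C and D; minimum total cost 37.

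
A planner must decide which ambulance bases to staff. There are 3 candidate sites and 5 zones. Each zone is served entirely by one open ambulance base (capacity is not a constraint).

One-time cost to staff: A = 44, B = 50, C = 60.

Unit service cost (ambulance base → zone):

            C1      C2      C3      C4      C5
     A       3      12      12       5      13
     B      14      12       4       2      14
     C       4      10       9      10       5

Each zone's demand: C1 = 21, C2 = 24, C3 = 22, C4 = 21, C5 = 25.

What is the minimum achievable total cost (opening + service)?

For any fixed open set, each zone goes to its cheapest open site; total = fixed + service.
{B, C}: C1→C 4·21=84, C2→C 10·24=240, C3→B 4·22=88, C4→B 2·21=42, C5→C 5·25=125. Service 579; fixed 110; total 689.
{A, B, C}: C1→A 3·21=63, C2→C 10·24=240, C3→B 4·22=88, C4→B 2·21=42, C5→C 5·25=125. Service 558; fixed 154; total 712.
{A, C}: C1→A 3·21=63, C2→C 10·24=240, C3→C 9·22=198, C4→A 5·21=105, C5→C 5·25=125. Service 731; fixed 104; total 835.
{A}: service 1045 + fixed 44 = 1089
No other subset beats 689.

Minimum total cost: 689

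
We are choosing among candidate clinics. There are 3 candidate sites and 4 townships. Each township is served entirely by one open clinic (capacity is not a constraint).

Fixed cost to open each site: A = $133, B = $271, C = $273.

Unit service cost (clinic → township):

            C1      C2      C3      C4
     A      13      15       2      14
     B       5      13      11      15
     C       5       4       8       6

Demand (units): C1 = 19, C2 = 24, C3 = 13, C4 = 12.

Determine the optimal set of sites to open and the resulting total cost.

For any fixed open set, each township goes to its cheapest open site; total = fixed + service.
{C}: C1→C 5·19=95, C2→C 4·24=96, C3→C 8·13=104, C4→C 6·12=72. Service 367; fixed 273; total 640.
{A, C}: C1→C 5·19=95, C2→C 4·24=96, C3→A 2·13=26, C4→C 6·12=72. Service 289; fixed 406; total 695.
{B, C}: C1→B 5·19=95, C2→C 4·24=96, C3→C 8·13=104, C4→C 6·12=72. Service 367; fixed 544; total 911.
{A, B, C}: service 289 + fixed 677 = 966
No other subset beats 640.

Open C only; minimum total cost 640.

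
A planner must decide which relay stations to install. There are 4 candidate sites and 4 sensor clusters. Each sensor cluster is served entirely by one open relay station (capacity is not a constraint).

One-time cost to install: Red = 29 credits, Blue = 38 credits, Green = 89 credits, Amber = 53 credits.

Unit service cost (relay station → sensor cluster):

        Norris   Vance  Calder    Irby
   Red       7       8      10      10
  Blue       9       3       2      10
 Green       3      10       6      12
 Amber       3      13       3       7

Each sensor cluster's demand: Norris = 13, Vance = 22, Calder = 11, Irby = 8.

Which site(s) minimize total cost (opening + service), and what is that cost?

For any fixed open set, each sensor cluster goes to its cheapest open site; total = fixed + service.
{Blue, Amber}: Norris→Amber 3·13=39, Vance→Blue 3·22=66, Calder→Blue 2·11=22, Irby→Amber 7·8=56. Service 183; fixed 91; total 274.
{Red, Blue, Amber}: service 183 + fixed 120 = 303
{Blue}: service 285 + fixed 38 = 323
{Red, Blue, Green, Amber}: service 183 + fixed 209 = 392
No other subset beats 274.

Open Blue and Amber; minimum total cost 274.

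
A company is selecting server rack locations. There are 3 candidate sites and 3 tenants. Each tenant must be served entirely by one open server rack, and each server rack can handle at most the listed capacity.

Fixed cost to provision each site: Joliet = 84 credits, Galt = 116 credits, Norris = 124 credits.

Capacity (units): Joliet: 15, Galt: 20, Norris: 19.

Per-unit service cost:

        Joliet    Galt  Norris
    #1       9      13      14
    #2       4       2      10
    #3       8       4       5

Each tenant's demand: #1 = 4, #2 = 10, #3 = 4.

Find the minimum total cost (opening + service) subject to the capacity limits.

Minimum total cost: 204

Open {Galt}: #1→Galt 13·4=52, #2→Galt 2·10=20, #3→Galt 4·4=16.
Loads: Galt carries 18/20. Service 88; fixed 116; total 204.
Next best feasible plan costs 272.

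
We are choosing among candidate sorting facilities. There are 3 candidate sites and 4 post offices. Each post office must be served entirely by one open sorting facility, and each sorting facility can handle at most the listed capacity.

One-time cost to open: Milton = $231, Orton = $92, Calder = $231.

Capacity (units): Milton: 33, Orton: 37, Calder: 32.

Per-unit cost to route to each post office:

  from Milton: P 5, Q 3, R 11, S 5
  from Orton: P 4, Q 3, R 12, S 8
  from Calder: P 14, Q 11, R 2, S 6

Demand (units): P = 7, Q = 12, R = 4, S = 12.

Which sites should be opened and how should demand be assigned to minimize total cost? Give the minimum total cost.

Minimum total cost: 300

Open {Orton}: P→Orton 4·7=28, Q→Orton 3·12=36, R→Orton 12·4=48, S→Orton 8·12=96.
Loads: Orton carries 35/37. Service 208; fixed 92; total 300.
Next best feasible plan costs 467.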